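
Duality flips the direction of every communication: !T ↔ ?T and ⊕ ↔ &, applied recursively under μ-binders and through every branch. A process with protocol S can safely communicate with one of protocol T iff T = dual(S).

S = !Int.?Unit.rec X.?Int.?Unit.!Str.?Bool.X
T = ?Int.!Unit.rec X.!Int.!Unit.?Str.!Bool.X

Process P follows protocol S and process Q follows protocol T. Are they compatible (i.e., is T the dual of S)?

!Int vs ?Int  ✓
  ?Unit vs !Unit  ✓
    rec X vs rec X  ✓ (binder kept)
      ?Int vs !Int  ✓
        ?Unit vs !Unit  ✓
          !Str vs ?Str  ✓
            ?Bool vs !Bool  ✓
              X vs X  ✓

YES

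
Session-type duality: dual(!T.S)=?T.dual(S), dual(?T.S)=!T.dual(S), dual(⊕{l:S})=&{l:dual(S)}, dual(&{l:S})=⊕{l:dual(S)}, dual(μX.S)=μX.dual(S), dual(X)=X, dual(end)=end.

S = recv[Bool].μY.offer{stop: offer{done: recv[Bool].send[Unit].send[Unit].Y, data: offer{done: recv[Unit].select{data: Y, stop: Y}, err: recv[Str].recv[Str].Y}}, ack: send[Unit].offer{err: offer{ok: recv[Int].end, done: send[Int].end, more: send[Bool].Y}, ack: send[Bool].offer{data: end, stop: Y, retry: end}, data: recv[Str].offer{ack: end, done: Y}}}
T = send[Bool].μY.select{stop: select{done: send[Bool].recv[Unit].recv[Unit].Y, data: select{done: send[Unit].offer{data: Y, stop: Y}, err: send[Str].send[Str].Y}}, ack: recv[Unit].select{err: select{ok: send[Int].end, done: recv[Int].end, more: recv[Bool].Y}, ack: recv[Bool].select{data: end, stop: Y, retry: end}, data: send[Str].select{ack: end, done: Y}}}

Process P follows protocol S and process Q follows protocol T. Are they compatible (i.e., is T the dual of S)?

recv[Bool] | send[Bool]  ok
  μY | μY  ok (binder kept)
    offer{stop,ack} | select{stop,ack}  ok same labels
      [stop]
        offer{done,data} | select{done,data}  ok same labels
          [done]
            recv[Bool] | send[Bool]  ok
              send[Unit] | recv[Unit]  ok
                send[Unit] | recv[Unit]  ok
                  Y | Y  ok
          [data]
            offer{done,err} | select{done,err}  ok same labels
              [done]
                recv[Unit] | send[Unit]  ok
                  select{data,stop} | offer{data,stop}  ok same labels
                    [data]
                      Y | Y  ok
                    [stop]
                      Y | Y  ok
              [err]
                recv[Str] | send[Str]  ok
                  recv[Str] | send[Str]  ok
                    Y | Y  ok
      [ack]
        send[Unit] | recv[Unit]  ok
          offer{err,ack,data} | select{err,ack,data}  ok same labels
            [err]
              offer{ok,done,more} | select{ok,done,more}  ok same labels
                [ok]
                  recv[Int] | send[Int]  ok
                    end | end  ok
                [done]
                  send[Int] | recv[Int]  ok
                    end | end  ok
                [more]
                  send[Bool] | recv[Bool]  ok
                    Y | Y  ok
            [ack]
              send[Bool] | recv[Bool]  ok
                offer{data,stop,retry} | select{data,stop,retry}  ok same labels
                  [data]
                    end | end  ok
                  [stop]
                    Y | Y  ok
                  [retry]
                    end | end  ok
            [data]
              recv[Str] | send[Str]  ok
                offer{ack,done} | select{ack,done}  ok same labels
                  [ack]
                    end | end  ok
                  [done]
                    Y | Y  ok

YES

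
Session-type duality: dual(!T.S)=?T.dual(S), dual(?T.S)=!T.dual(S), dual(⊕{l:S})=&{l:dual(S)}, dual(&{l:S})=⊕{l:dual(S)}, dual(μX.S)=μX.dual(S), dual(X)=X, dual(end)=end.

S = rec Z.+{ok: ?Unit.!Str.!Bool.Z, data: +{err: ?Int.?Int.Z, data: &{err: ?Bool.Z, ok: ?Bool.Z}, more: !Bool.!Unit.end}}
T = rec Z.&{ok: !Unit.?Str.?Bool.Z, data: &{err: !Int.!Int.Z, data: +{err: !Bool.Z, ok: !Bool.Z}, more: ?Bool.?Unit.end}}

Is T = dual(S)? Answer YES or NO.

rec Z vs rec Z  ✓ (rec unchanged)
  +{ok,data} vs &{ok,data}  ✓ label sets agree
    • ok:
      ?Unit vs !Unit  ✓
        !Str vs ?Str  ✓
          !Bool vs ?Bool  ✓
            Z vs Z  ✓
    • data:
      +{err,data,more} vs &{err,data,more}  ✓ label sets agree
        • err:
          ?Int vs !Int  ✓
            ?Int vs !Int  ✓
              Z vs Z  ✓
        • data:
          &{err,ok} vs +{err,ok}  ✓ label sets agree
            • err:
              ?Bool vs !Bool  ✓
                Z vs Z  ✓
            • ok:
              ?Bool vs !Bool  ✓
                Z vs Z  ✓
        • more:
          !Bool vs ?Bool  ✓
            !Unit vs ?Unit  ✓
              end vs end  ✓

YES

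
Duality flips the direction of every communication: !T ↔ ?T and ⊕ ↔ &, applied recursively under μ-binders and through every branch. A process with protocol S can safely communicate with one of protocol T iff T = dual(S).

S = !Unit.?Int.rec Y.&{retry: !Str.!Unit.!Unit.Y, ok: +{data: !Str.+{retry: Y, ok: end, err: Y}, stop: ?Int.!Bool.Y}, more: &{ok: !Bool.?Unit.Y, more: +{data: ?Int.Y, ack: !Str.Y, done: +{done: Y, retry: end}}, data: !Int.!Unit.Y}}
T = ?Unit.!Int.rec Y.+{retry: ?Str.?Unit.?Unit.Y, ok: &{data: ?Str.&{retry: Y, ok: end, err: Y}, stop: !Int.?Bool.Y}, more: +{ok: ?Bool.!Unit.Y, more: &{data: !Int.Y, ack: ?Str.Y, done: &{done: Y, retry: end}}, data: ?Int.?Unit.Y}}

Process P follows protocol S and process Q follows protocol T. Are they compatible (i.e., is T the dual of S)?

!Unit ‖ ?Unit  ok
  ?Int ‖ !Int  ok
    rec Y ‖ rec Y  ok (μ self-dual)
      &{retry,ok,more} ‖ +{retry,ok,more}  ok label sets agree
        • retry:
          !Str ‖ ?Str  ok
            !Unit ‖ ?Unit  ok
              !Unit ‖ ?Unit  ok
                Y ‖ Y  ok
        • ok:
          +{data,stop} ‖ &{data,stop}  ok label sets agree
            • data:
              !Str ‖ ?Str  ok
                +{retry,ok,err} ‖ &{retry,ok,err}  ok label sets agree
                  • retry:
                    Y ‖ Y  ok
                  • ok:
                    end ‖ end  ok
                  • err:
                    Y ‖ Y  ok
            • stop:
              ?Int ‖ !Int  ok
                !Bool ‖ ?Bool  ok
                  Y ‖ Y  ok
        • more:
          &{ok,more,data} ‖ +{ok,more,data}  ok label sets agree
            • ok:
              !Bool ‖ ?Bool  ok
                ?Unit ‖ !Unit  ok
                  Y ‖ Y  ok
            • more:
              +{data,ack,done} ‖ &{data,ack,done}  ok label sets agree
                • data:
                  ?Int ‖ !Int  ok
                    Y ‖ Y  ok
                • ack:
                  !Str ‖ ?Str  ok
                    Y ‖ Y  ok
                • done:
                  +{done,retry} ‖ &{done,retry}  ok label sets agree
                    • done:
                      Y ‖ Y  ok
                    • retry:
                      end ‖ end  ok
            • data:
              !Int ‖ ?Int  ok
                !Unit ‖ ?Unit  ok
                  Y ‖ Y  ok

YES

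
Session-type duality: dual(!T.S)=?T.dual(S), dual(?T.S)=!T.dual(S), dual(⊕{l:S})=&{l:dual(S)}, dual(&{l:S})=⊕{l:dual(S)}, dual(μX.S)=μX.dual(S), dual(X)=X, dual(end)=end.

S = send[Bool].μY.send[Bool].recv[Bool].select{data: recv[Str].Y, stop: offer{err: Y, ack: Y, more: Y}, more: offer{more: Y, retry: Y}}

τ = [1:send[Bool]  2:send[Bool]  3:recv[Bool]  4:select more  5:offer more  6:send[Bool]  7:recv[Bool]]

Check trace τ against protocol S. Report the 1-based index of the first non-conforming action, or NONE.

step 1: send[Bool]  ok  now at μY.…
step 2: send[Bool]  ok  now at recv[Bool].select{data: recv[Str].μY.…, stop: offer{err: μY.…, ack: μY.…, more: μY.…}, more: offer{more: μY.…, retry: μY.…}}
step 3: recv[Bool]  ok  now at select{data: recv[Str].μY.…, stop: offer{err: μY.…, ack: μY.…, more: μY.…}, more: offer{more: μY.…, retry: μY.…}}
step 4: select more  ok  now at offer{more: μY.…, retry: μY.…}
step 5: offer more  ok  now at μY.…
step 6: send[Bool]  ok  now at recv[Bool].select{data: recv[Str].μY.…, stop: offer{err: μY.…, ack: μY.…, more: μY.…}, more: offer{more: μY.…, retry: μY.…}}
step 7: recv[Bool]  ok  now at select{data: recv[Str].μY.…, stop: offer{err: μY.…, ack: μY.…, more: μY.…}, more: offer{more: μY.…, retry: μY.…}}
τ conforms to S (length 7)

NONE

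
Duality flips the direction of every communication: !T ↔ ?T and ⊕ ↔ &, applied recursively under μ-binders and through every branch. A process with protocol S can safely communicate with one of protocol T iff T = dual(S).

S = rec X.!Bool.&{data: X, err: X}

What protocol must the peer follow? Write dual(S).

rec X ↦ rec X  (binder kept)
  !Bool ↦ ?Bool
    &{data,err} ↦ +{data,err}  (offer→select)
      • data:
        X self-dual
      • err:
        X self-dual

rec X.?Bool.+{data: X, err: X}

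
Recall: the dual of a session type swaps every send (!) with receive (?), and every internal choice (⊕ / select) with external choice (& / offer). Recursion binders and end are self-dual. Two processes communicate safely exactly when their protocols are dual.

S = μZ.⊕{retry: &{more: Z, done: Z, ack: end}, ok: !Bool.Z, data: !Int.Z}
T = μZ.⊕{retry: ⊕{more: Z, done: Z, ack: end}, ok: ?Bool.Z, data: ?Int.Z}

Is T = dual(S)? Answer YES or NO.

μZ ‖ μZ  ok (μ self-dual)
  ⊕{retry,ok,data} ‖ ⊕{retry,ok,data}  ✗ choice polarity not flipped — not dual

NO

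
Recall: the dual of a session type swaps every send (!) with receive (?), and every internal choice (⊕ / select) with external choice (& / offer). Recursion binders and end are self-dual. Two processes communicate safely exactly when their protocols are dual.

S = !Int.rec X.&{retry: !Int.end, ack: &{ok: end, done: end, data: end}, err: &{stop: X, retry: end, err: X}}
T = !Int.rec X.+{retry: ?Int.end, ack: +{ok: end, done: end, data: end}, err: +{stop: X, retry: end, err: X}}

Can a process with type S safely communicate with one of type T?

!Int ‖ !Int  ✗ same direction on both sides — not dual

NO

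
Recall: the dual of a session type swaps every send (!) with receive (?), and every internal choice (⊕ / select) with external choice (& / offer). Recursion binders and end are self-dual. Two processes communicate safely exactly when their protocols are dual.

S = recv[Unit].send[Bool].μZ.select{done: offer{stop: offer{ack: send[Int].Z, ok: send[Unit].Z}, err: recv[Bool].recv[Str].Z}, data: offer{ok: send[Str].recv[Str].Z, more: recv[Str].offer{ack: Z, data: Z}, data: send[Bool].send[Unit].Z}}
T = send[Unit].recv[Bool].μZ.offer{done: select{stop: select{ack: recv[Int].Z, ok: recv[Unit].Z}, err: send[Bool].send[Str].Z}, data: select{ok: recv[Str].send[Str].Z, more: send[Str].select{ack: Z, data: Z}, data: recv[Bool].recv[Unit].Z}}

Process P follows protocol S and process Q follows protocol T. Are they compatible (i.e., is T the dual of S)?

YES

recv[Unit] ‖ send[Unit]  match
  send[Bool] ‖ recv[Bool]  match
    μZ ‖ μZ  match (μ self-dual)
      select{done,data} ‖ offer{done,data}  match same labels
        [done]
          offer{stop,err} ‖ select{stop,err}  match same labels
            [stop]
              offer{ack,ok} ‖ select{ack,ok}  match same labels
                [ack]
                  send[Int] ‖ recv[Int]  match
                    Z ‖ Z  match
                [ok]
                  send[Unit] ‖ recv[Unit]  match
                    Z ‖ Z  match
            [err]
              recv[Bool] ‖ send[Bool]  match
                recv[Str] ‖ send[Str]  match
                  Z ‖ Z  match
        [data]
          offer{ok,more,data} ‖ select{ok,more,data}  match same labels
            [ok]
              send[Str] ‖ recv[Str]  match
                recv[Str] ‖ send[Str]  match
                  Z ‖ Z  match
            [more]
              recv[Str] ‖ send[Str]  match
                offer{ack,data} ‖ select{ack,data}  match same labels
                  [ack]
                    Z ‖ Z  match
                  [data]
                    Z ‖ Z  match
            [data]
              send[Bool] ‖ recv[Bool]  match
                send[Unit] ‖ recv[Unit]  match
                  Z ‖ Z  match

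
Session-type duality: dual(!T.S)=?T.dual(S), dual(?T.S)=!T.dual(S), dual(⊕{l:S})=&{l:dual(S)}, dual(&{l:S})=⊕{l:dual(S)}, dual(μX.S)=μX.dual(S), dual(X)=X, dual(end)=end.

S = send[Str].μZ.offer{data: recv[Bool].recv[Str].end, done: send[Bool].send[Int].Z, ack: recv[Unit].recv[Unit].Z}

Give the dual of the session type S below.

send[Str] = recv[Str]
  μZ = μZ  (rec unchanged)
    offer{data,done,ack} = select{data,done,ack}  (offer→select)
      case data:
        recv[Bool] = send[Bool]
          recv[Str] = send[Str]
            end ↦ end
      case done:
        send[Bool] = recv[Bool]
          send[Int] = recv[Int]
            Z ↦ Z
      case ack:
        recv[Unit] = send[Unit]
          recv[Unit] = send[Unit]
            Z ↦ Z

recv[Str].μZ.select{data: send[Bool].send[Str].end, done: recv[Bool].recv[Int].Z, ack: send[Unit].send[Unit].Z}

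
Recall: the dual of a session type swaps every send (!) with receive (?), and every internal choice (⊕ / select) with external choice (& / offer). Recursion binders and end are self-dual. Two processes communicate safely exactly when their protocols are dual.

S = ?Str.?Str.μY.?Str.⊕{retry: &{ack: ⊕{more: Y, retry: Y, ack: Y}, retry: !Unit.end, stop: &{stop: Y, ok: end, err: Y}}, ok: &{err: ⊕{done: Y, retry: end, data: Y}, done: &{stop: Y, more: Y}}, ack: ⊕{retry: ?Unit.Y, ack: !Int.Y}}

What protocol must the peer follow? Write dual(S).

!Str.!Str.μY.!Str.&{retry: ⊕{ack: &{more: Y, retry: Y, ack: Y}, retry: ?Unit.end, stop: ⊕{stop: Y, ok: end, err: Y}}, ok: ⊕{err: &{done: Y, retry: end, data: Y}, done: ⊕{stop: Y, more: Y}}, ack: &{retry: !Unit.Y, ack: ?Int.Y}}

?Str → !Str
  ?Str → !Str
    μY → μY  (rec unchanged)
      ?Str → !Str
        ⊕{retry,ok,ack} → &{retry,ok,ack}  (internal→external)
          • retry:
            &{ack,retry,stop} → ⊕{ack,retry,stop}  (&→⊕)
              • ack:
                ⊕{more,retry,ack} → &{more,retry,ack}  (internal→external)
                  • more:
                    Y ↦ Y
                  • retry:
                    Y ↦ Y
                  • ack:
                    Y ↦ Y
              • retry:
                !Unit → ?Unit
                  end ↦ end
              • stop:
                &{stop,ok,err} → ⊕{stop,ok,err}  (&→⊕)
                  • stop:
                    Y ↦ Y
                  • ok:
                    end ↦ end
                  • err:
                    Y ↦ Y
          • ok:
            &{err,done} → ⊕{err,done}  (&→⊕)
              • err:
                ⊕{done,retry,data} → &{done,retry,data}  (internal→external)
                  • done:
                    Y ↦ Y
                  • retry:
                    end ↦ end
                  • data:
                    Y ↦ Y
              • done:
                &{stop,more} → ⊕{stop,more}  (&→⊕)
                  • stop:
                    Y ↦ Y
                  • more:
                    Y ↦ Y
          • ack:
            ⊕{retry,ack} → &{retry,ack}  (internal→external)
              • retry:
                ?Unit → !Unit
                  Y ↦ Y
              • ack:
                !Int → ?Int
                  Y ↦ Y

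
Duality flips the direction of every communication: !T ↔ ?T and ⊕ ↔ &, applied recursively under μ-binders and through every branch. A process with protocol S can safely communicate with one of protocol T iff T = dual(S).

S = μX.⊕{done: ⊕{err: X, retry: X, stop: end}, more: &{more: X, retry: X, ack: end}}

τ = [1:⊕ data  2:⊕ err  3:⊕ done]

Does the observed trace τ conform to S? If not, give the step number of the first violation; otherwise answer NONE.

1

[1] got ⊕ data, protocol expects ⊕ done or ⊕ more  ✗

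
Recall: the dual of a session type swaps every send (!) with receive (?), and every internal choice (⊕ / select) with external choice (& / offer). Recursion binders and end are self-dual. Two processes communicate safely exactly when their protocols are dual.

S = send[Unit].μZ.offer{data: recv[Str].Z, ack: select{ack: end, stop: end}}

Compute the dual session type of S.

send[Unit] ↦ recv[Unit]
  μZ ↦ μZ  (μ self-dual)
    offer{data,ack} ↦ select{data,ack}  (&→⊕)
      [data]
        recv[Str] ↦ send[Str]
          dual(Z) = Z
      [ack]
        select{ack,stop} ↦ offer{ack,stop}  (internal→external)
          [ack]
            dual(end) = end
          [stop]
            dual(end) = end

recv[Unit].μZ.select{data: send[Str].Z, ack: offer{ack: end, stop: end}}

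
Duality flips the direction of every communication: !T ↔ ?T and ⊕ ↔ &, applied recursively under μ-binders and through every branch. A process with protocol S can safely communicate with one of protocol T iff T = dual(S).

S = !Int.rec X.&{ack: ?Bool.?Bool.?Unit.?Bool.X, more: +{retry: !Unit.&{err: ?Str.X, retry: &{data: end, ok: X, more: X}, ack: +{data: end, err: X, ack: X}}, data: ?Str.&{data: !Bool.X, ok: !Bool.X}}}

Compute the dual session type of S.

?Int.rec X.+{ack: !Bool.!Bool.!Unit.!Bool.X, more: &{retry: ?Unit.+{err: !Str.X, retry: +{data: end, ok: X, more: X}, ack: &{data: end, err: X, ack: X}}, data: !Str.+{data: ?Bool.X, ok: ?Bool.X}}}

!Int → ?Int
  rec X → rec X  (binder kept)
    &{ack,more} → +{ack,more}  (offer→select)
      • ack:
        ?Bool → !Bool
          ?Bool → !Bool
            ?Unit → !Unit
              ?Bool → !Bool
                X self-dual
      • more:
        +{retry,data} → &{retry,data}  (⊕→&)
          • retry:
            !Unit → ?Unit
              &{err,retry,ack} → +{err,retry,ack}  (offer→select)
                • err:
                  ?Str → !Str
                    X self-dual
                • retry:
                  &{data,ok,more} → +{data,ok,more}  (offer→select)
                    • data:
                      end self-dual
                    • ok:
                      X self-dual
                    • more:
                      X self-dual
                • ack:
                  +{data,err,ack} → &{data,err,ack}  (⊕→&)
                    • data:
                      end self-dual
                    • err:
                      X self-dual
                    • ack:
                      X self-dual
          • data:
            ?Str → !Str
              &{data,ok} → +{data,ok}  (offer→select)
                • data:
                  !Bool → ?Bool
                    X self-dual
                • ok:
                  !Bool → ?Bool
                    X self-dual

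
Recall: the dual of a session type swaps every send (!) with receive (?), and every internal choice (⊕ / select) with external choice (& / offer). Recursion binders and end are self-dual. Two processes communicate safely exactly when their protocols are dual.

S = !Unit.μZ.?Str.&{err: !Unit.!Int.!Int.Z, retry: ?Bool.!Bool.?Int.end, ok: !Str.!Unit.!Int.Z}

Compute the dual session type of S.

!Unit → ?Unit
  μZ → μZ  (μ self-dual)
    ?Str → !Str
      &{err,retry,ok} → ⊕{err,retry,ok}  (&→⊕)
        case err:
          !Unit → ?Unit
            !Int → ?Int
              !Int → ?Int
                Z ↦ Z
        case retry:
          ?Bool → !Bool
            !Bool → ?Bool
              ?Int → !Int
                end ↦ end
        case ok:
          !Str → ?Str
            !Unit → ?Unit
              !Int → ?Int
                Z ↦ Z

?Unit.μZ.!Str.⊕{err: ?Unit.?Int.?Int.Z, retry: !Bool.?Bool.!Int.end, ok: ?Str.?Unit.?Int.Z}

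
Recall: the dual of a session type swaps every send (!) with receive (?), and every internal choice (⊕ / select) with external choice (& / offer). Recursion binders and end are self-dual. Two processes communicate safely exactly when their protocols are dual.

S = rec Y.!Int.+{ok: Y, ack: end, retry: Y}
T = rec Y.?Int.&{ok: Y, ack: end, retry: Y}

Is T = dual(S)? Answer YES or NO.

rec Y ‖ rec Y  match (μ self-dual)
  !Int ‖ ?Int  match
    +{ok,ack,retry} ‖ &{ok,ack,retry}  match label sets agree
      [ok]
        Y ‖ Y  match
      [ack]
        end ‖ end  match
      [retry]
        Y ‖ Y  match

YES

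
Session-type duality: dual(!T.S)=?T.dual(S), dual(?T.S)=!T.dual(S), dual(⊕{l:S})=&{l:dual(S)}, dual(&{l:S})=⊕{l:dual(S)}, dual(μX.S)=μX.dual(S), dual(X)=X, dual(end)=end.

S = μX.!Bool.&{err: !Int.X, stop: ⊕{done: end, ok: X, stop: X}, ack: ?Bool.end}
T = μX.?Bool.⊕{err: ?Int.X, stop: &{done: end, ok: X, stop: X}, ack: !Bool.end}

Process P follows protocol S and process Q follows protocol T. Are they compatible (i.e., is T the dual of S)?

μX ‖ μX  match (binder kept)
  !Bool ‖ ?Bool  match
    &{err,stop,ack} ‖ ⊕{err,stop,ack}  match labels match
      • err:
        !Int ‖ ?Int  match
          X ‖ X  match
      • stop:
        ⊕{done,ok,stop} ‖ &{done,ok,stop}  match labels match
          • done:
            end ‖ end  match
          • ok:
            X ‖ X  match
          • stop:
            X ‖ X  match
      • ack:
        ?Bool ‖ !Bool  match
          end ‖ end  match

YES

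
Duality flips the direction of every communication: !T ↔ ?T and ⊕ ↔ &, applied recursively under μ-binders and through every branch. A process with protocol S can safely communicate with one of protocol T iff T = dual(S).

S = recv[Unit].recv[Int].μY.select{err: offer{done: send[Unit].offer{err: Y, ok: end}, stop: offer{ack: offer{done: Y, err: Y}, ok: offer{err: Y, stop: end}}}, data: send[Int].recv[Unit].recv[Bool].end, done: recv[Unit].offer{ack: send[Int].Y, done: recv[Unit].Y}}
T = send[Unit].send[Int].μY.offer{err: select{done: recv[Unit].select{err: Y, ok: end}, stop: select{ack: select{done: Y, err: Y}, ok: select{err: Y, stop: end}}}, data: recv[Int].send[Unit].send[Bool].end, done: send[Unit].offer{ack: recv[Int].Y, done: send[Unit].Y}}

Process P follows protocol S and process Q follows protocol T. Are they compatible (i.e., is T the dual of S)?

recv[Unit] | send[Unit]  match
  recv[Int] | send[Int]  match
    μY | μY  match (binder kept)
      select{err,data,done} | offer{err,data,done}  match labels match
        case err:
          offer{done,stop} | select{done,stop}  match labels match
            case done:
              send[Unit] | recv[Unit]  match
                offer{err,ok} | select{err,ok}  match labels match
                  case err:
                    Y | Y  match
                  case ok:
                    end | end  match
            case stop:
              offer{ack,ok} | select{ack,ok}  match labels match
                case ack:
                  offer{done,err} | select{done,err}  match labels match
                    case done:
                      Y | Y  match
                    case err:
                      Y | Y  match
                case ok:
                  offer{err,stop} | select{err,stop}  match labels match
                    case err:
                      Y | Y  match
                    case stop:
                      end | end  match
        case data:
          send[Int] | recv[Int]  match
            recv[Unit] | send[Unit]  match
              recv[Bool] | send[Bool]  match
                end | end  match
        case done:
          recv[Unit] | send[Unit]  match
            offer{ack,done} | offer{ack,done}  ✗ choice polarity not flipped — not dual

NO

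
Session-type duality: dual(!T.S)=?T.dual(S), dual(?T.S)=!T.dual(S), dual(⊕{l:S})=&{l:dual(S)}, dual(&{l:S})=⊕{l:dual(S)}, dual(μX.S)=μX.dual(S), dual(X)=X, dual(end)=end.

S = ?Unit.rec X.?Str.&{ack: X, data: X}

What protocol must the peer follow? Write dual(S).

?Unit → !Unit
  rec X → rec X  (binder kept)
    ?Str → !Str
      &{ack,data} → +{ack,data}  (external→internal)
        • ack:
          X ↦ X
        • data:
          X ↦ X

!Unit.rec X.!Str.+{ack: X, data: X}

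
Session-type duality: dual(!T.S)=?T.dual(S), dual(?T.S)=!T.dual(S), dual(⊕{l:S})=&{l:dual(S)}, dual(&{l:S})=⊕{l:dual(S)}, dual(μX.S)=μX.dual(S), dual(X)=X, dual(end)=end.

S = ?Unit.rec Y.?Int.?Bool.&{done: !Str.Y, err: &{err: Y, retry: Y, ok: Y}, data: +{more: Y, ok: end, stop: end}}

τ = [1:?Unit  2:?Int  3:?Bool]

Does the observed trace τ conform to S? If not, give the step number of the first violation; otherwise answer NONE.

NONE

@1 ?Unit  ✓  now at rec Y.…
@2 ?Int  ✓  now at ?Bool.&{done: !Str.rec Y.…, err: &{err: rec Y.…, retry: rec Y.…, ok: rec Y.…}, data: +{more: rec Y.…, ok: end, stop: end}}
@3 ?Bool  ✓  now at &{done: !Str.rec Y.…, err: &{err: rec Y.…, retry: rec Y.…, ok: rec Y.…}, data: +{more: rec Y.…, ok: end, stop: end}}
all 3 steps conform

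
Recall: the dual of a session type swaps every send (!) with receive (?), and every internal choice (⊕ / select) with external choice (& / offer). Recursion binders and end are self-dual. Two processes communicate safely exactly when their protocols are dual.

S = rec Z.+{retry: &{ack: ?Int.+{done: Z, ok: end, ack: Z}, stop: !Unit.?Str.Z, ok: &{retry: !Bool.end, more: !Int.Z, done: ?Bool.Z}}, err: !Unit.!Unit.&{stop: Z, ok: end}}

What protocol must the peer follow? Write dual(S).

rec Z.&{retry: +{ack: !Int.&{done: Z, ok: end, ack: Z}, stop: ?Unit.!Str.Z, ok: +{retry: ?Bool.end, more: ?Int.Z, done: !Bool.Z}}, err: ?Unit.?Unit.+{stop: Z, ok: end}}

rec Z = rec Z  (rec unchanged)
  +{retry,err} = &{retry,err}  (select→offer)
    • retry:
      &{ack,stop,ok} = +{ack,stop,ok}  (&→⊕)
        • ack:
          ?Int = !Int
            +{done,ok,ack} = &{done,ok,ack}  (select→offer)
              • done:
                Z ↦ Z
              • ok:
                end ↦ end
              • ack:
                Z ↦ Z
        • stop:
          !Unit = ?Unit
            ?Str = !Str
              Z ↦ Z
        • ok:
          &{retry,more,done} = +{retry,more,done}  (&→⊕)
            • retry:
              !Bool = ?Bool
                end ↦ end
            • more:
              !Int = ?Int
                Z ↦ Z
            • done:
              ?Bool = !Bool
                Z ↦ Z
    • err:
      !Unit = ?Unit
        !Unit = ?Unit
          &{stop,ok} = +{stop,ok}  (&→⊕)
            • stop:
              Z ↦ Z
            • ok:
              end ↦ end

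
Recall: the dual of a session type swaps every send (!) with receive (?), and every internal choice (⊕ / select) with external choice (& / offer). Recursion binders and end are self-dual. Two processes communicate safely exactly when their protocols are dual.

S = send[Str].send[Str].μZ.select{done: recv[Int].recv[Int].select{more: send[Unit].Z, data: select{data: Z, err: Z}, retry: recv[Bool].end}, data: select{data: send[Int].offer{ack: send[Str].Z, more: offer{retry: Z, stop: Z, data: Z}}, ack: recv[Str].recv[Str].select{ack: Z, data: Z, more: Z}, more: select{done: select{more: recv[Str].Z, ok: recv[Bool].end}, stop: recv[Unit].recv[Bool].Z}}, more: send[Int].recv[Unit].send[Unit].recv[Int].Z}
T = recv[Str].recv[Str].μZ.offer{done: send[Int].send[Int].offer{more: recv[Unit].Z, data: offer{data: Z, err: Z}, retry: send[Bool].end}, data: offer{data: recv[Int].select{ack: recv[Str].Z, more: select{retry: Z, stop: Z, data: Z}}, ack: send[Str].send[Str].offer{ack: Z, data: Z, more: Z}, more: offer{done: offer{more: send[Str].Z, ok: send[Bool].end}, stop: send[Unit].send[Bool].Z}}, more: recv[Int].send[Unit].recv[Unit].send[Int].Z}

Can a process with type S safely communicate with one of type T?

YES

send[Str] ‖ recv[Str]  match
  send[Str] ‖ recv[Str]  match
    μZ ‖ μZ  match (rec unchanged)
      select{done,data,more} ‖ offer{done,data,more}  match same labels
        [done]
          recv[Int] ‖ send[Int]  match
            recv[Int] ‖ send[Int]  match
              select{more,data,retry} ‖ offer{more,data,retry}  match same labels
                [more]
                  send[Unit] ‖ recv[Unit]  match
                    Z ‖ Z  match
                [data]
                  select{data,err} ‖ offer{data,err}  match same labels
                    [data]
                      Z ‖ Z  match
                    [err]
                      Z ‖ Z  match
                [retry]
                  recv[Bool] ‖ send[Bool]  match
                    end ‖ end  match
        [data]
          select{data,ack,more} ‖ offer{data,ack,more}  match same labels
            [data]
              send[Int] ‖ recv[Int]  match
                offer{ack,more} ‖ select{ack,more}  match same labels
                  [ack]
                    send[Str] ‖ recv[Str]  match
                      Z ‖ Z  match
                  [more]
                    offer{retry,stop,data} ‖ select{retry,stop,data}  match same labels
                      [retry]
                        Z ‖ Z  match
                      [stop]
                        Z ‖ Z  match
                      [data]
                        Z ‖ Z  match
            [ack]
              recv[Str] ‖ send[Str]  match
                recv[Str] ‖ send[Str]  match
                  select{ack,data,more} ‖ offer{ack,data,more}  match same labels
                    [ack]
                      Z ‖ Z  match
                    [data]
                      Z ‖ Z  match
                    [more]
                      Z ‖ Z  match
            [more]
              select{done,stop} ‖ offer{done,stop}  match same labels
                [done]
                  select{more,ok} ‖ offer{more,ok}  match same labels
                    [more]
                      recv[Str] ‖ send[Str]  match
                        Z ‖ Z  match
                    [ok]
                      recv[Bool] ‖ send[Bool]  match
                        end ‖ end  match
                [stop]
                  recv[Unit] ‖ send[Unit]  match
                    recv[Bool] ‖ send[Bool]  match
                      Z ‖ Z  match
        [more]
          send[Int] ‖ recv[Int]  match
            recv[Unit] ‖ send[Unit]  match
              send[Unit] ‖ recv[Unit]  match
                recv[Int] ‖ send[Int]  match
                  Z ‖ Z  match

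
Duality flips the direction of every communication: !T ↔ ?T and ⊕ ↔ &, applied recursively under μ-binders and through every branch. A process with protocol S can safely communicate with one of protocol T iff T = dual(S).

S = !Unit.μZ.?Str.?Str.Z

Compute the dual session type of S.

!Unit = ?Unit
  μZ = μZ  (μ self-dual)
    ?Str = !Str
      ?Str = !Str
        Z self-dual

?Unit.μZ.!Str.!Str.Z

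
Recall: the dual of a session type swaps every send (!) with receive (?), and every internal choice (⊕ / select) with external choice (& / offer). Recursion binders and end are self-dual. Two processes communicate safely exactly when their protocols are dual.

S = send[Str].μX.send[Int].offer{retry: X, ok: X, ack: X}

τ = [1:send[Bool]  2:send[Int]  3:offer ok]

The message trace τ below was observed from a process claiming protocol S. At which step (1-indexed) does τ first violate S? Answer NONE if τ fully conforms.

1

[1] got send[Bool], protocol expects send[Str]  ✗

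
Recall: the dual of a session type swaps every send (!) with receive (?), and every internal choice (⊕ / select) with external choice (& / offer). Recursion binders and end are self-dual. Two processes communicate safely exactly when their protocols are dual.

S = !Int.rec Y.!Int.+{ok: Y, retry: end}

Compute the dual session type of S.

?Int.rec Y.?Int.&{ok: Y, retry: end}

!Int ↦ ?Int
  rec Y ↦ rec Y  (binder kept)
    !Int ↦ ?Int
      +{ok,retry} ↦ &{ok,retry}  (⊕→&)
        case ok:
          dual(Y) = Y
        case retry:
          dual(end) = end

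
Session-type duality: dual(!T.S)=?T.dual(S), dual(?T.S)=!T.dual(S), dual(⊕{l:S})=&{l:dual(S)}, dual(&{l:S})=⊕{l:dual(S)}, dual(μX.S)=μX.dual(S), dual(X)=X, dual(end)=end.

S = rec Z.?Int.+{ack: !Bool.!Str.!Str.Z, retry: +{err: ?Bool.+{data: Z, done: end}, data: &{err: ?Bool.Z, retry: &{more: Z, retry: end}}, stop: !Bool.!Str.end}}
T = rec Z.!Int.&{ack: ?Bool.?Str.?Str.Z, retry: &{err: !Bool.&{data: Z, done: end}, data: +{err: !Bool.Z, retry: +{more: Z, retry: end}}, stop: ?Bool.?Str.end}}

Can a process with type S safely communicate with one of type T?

YES

rec Z | rec Z  ✓ (μ self-dual)
  ?Int | !Int  ✓
    +{ack,retry} | &{ack,retry}  ✓ label sets agree
      • ack:
        !Bool | ?Bool  ✓
          !Str | ?Str  ✓
            !Str | ?Str  ✓
              Z | Z  ✓
      • retry:
        +{err,data,stop} | &{err,data,stop}  ✓ label sets agree
          • err:
            ?Bool | !Bool  ✓
              +{data,done} | &{data,done}  ✓ label sets agree
                • data:
                  Z | Z  ✓
                • done:
                  end | end  ✓
          • data:
            &{err,retry} | +{err,retry}  ✓ label sets agree
              • err:
                ?Bool | !Bool  ✓
                  Z | Z  ✓
              • retry:
                &{more,retry} | +{more,retry}  ✓ label sets agree
                  • more:
                    Z | Z  ✓
                  • retry:
                    end | end  ✓
          • stop:
            !Bool | ?Bool  ✓
              !Str | ?Str  ✓
                end | end  ✓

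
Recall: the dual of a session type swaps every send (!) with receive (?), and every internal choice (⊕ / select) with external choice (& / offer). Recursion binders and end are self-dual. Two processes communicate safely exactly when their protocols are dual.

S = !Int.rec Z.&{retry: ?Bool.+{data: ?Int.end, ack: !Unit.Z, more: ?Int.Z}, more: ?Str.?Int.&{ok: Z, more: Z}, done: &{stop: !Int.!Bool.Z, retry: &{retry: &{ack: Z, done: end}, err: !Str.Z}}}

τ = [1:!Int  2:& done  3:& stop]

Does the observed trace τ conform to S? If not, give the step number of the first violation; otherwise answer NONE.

@1 !Int  ok  cont: rec Z.…
@2 & done  ok  cont: &{stop: !Int.!Bool.rec Z.…, retry: &{retry: &{ack: rec Z.…, done: end}, err: !Str.rec Z.…}}
@3 & stop  ok  cont: !Int.!Bool.rec Z.…
τ conforms to S (length 3)

NONE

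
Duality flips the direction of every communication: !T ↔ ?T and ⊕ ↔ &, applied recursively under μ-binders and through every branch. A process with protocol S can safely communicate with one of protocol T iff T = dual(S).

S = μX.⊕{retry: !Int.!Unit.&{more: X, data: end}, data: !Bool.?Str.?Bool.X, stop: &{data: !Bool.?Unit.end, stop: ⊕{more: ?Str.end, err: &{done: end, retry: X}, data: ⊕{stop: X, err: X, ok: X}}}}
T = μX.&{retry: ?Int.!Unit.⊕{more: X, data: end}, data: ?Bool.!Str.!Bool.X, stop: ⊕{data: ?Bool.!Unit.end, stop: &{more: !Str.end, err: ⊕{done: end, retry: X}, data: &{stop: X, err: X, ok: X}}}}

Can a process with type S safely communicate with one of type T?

NO

μX ‖ μX  ok (binder kept)
  ⊕{retry,data,stop} ‖ &{retry,data,stop}  ok same labels
    case retry:
      !Int ‖ ?Int  ok
        !Unit ‖ !Unit  ✗ same direction on both sides — not dual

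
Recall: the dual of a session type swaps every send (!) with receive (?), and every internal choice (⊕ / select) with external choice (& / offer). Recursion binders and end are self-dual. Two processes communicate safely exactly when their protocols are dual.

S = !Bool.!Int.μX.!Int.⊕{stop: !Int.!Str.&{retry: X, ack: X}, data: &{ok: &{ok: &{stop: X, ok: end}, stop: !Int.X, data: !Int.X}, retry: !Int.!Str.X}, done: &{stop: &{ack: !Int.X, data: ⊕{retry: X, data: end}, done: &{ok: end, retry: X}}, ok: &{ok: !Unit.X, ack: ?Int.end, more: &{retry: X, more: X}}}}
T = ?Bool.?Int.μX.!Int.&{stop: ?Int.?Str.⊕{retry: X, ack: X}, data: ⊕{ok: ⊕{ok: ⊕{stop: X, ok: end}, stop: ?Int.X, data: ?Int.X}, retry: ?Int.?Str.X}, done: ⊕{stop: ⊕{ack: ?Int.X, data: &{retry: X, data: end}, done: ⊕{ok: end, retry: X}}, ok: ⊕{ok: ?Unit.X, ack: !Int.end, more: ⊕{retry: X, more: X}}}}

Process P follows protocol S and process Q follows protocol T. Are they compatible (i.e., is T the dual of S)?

!Bool | ?Bool  ✓
  !Int | ?Int  ✓
    μX | μX  ✓ (μ self-dual)
      !Int | !Int  ✗ same direction on both sides — not dual

NO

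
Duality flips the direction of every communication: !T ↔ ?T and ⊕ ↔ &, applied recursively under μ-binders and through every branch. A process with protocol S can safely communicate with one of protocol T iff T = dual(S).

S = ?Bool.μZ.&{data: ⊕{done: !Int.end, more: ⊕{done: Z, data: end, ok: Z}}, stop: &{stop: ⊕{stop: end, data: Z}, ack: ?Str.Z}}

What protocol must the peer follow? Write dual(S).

!Bool.μZ.⊕{data: &{done: ?Int.end, more: &{done: Z, data: end, ok: Z}}, stop: ⊕{stop: &{stop: end, data: Z}, ack: !Str.Z}}

?Bool → !Bool
  μZ → μZ  (rec unchanged)
    &{data,stop} → ⊕{data,stop}  (external→internal)
      • data:
        ⊕{done,more} → &{done,more}  (internal→external)
          • done:
            !Int → ?Int
              dual(end) = end
          • more:
            ⊕{done,data,ok} → &{done,data,ok}  (internal→external)
              • done:
                dual(Z) = Z
              • data:
                dual(end) = end
              • ok:
                dual(Z) = Z
      • stop:
        &{stop,ack} → ⊕{stop,ack}  (external→internal)
          • stop:
            ⊕{stop,data} → &{stop,data}  (internal→external)
              • stop:
                dual(end) = end
              • data:
                dual(Z) = Z
          • ack:
            ?Str → !Str
              dual(Z) = Z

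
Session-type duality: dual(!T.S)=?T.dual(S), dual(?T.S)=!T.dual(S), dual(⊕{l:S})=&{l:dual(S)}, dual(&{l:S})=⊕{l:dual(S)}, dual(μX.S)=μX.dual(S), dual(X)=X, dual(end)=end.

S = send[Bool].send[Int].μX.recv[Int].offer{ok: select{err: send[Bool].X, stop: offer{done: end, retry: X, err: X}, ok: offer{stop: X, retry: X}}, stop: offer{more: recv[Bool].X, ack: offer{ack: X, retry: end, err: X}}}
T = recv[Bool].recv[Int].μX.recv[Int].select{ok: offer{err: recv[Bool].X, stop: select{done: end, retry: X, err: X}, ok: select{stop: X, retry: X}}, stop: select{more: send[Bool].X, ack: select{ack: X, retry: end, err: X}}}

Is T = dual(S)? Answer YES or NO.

send[Bool] ‖ recv[Bool]  ok
  send[Int] ‖ recv[Int]  ok
    μX ‖ μX  ok (rec unchanged)
      recv[Int] ‖ recv[Int]  ✗ same direction on both sides — not dual

NO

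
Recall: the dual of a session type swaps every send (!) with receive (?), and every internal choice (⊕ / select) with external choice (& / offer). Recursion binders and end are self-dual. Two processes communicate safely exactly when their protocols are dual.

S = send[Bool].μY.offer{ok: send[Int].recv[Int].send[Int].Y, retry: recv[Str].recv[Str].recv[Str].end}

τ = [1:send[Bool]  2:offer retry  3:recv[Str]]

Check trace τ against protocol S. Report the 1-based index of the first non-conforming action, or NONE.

[1] send[Bool]  ✓  cont: μY.…
[2] offer retry  ✓  cont: recv[Str].recv[Str].recv[Str].end
[3] recv[Str]  ✓  cont: recv[Str].recv[Str].end
τ conforms to S (length 3)

NONE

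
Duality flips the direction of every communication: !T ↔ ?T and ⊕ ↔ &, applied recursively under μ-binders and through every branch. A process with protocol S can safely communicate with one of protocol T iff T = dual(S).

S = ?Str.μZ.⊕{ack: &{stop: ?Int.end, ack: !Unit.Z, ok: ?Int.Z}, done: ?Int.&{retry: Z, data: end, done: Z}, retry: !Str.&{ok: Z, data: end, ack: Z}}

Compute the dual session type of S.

!Str.μZ.&{ack: ⊕{stop: !Int.end, ack: ?Unit.Z, ok: !Int.Z}, done: !Int.⊕{retry: Z, data: end, done: Z}, retry: ?Str.⊕{ok: Z, data: end, ack: Z}}

?Str = !Str
  μZ = μZ  (μ self-dual)
    ⊕{ack,done,retry} = &{ack,done,retry}  (select→offer)
      [ack]
        &{stop,ack,ok} = ⊕{stop,ack,ok}  (external→internal)
          [stop]
            ?Int = !Int
              dual(end) = end
          [ack]
            !Unit = ?Unit
              dual(Z) = Z
          [ok]
            ?Int = !Int
              dual(Z) = Z
      [done]
        ?Int = !Int
          &{retry,data,done} = ⊕{retry,data,done}  (external→internal)
            [retry]
              dual(Z) = Z
            [data]
              dual(end) = end
            [done]
              dual(Z) = Z
      [retry]
        !Str = ?Str
          &{ok,data,ack} = ⊕{ok,data,ack}  (external→internal)
            [ok]
              dual(Z) = Z
            [data]
              dual(end) = end
            [ack]
              dual(Z) = Z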